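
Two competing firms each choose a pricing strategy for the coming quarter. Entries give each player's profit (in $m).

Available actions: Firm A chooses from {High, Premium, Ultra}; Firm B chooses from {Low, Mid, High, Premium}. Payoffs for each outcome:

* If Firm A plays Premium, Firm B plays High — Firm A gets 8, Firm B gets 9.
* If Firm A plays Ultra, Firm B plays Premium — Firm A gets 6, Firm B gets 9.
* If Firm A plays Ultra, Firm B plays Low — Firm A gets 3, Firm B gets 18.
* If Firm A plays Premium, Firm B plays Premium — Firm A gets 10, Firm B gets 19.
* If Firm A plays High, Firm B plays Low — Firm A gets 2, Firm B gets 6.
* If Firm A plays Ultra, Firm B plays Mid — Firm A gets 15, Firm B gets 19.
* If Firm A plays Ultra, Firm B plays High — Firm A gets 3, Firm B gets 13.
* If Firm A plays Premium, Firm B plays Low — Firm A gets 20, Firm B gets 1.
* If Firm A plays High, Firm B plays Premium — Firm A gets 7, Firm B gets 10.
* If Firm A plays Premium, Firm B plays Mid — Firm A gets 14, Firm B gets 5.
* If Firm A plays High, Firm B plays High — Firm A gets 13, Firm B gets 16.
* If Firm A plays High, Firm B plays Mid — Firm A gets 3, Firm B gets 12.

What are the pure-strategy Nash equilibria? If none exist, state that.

Firm A against Low: payoffs 2, 20, 3 → best response Premium.
Firm A against Mid: payoffs 3, 14, 15 → best response Ultra.
Firm A against High: payoffs 13, 8, 3 → best response High.
Firm A against Premium: payoffs 7, 10, 6 → best response Premium.
Firm B against High: payoffs 6, 12, 16, 10 → best response High.
Firm B against Premium: payoffs 1, 5, 9, 19 → best response Premium.
Firm B against Ultra: payoffs 18, 19, 13, 9 → best response Mid.
Mutual best responses: (High, High); (Premium, Premium); (Ultra, Mid).

(High, High), (Premium, Premium), (Ultra, Mid)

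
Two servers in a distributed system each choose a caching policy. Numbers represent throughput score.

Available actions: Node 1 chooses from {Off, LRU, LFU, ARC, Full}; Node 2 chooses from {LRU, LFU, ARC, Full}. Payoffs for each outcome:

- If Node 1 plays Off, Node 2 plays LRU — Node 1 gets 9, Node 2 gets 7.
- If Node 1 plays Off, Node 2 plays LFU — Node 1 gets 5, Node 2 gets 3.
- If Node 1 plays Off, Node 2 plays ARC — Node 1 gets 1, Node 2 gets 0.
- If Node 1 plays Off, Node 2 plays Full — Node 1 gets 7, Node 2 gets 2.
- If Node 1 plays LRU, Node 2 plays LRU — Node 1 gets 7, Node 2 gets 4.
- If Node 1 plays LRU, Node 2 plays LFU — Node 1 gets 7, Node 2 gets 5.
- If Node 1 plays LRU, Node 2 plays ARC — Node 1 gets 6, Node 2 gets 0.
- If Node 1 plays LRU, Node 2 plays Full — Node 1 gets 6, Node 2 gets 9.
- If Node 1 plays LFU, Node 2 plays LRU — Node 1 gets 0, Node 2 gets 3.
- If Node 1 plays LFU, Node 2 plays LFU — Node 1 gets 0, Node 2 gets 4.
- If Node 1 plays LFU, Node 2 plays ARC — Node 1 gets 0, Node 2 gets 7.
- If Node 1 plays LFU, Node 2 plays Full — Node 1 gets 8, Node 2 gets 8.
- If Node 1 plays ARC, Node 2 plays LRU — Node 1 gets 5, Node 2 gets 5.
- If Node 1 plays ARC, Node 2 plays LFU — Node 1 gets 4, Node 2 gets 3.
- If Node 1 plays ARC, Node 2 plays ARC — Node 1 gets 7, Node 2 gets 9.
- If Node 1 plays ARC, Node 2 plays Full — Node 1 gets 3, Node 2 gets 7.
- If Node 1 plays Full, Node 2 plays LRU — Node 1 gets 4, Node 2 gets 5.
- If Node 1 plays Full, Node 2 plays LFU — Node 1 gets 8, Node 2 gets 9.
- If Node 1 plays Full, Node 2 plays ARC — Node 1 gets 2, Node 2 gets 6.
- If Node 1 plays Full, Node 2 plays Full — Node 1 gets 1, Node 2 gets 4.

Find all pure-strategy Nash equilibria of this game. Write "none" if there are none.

(Off, LRU); (LFU, Full); (ARC, ARC); (Full, LFU)

Check each profile: it is a Nash equilibrium iff no player can strictly gain by switching unilaterally.
(Off, LRU): Node 1 gets 9, best alternative 7; Node 2 gets 7, best alternative 3. No profitable deviation — NE.
(Off, LFU): Node 1 can switch to LRU (5 → 7). Not NE.
(Off, ARC): Node 1 can switch to LRU (1 → 6). Not NE.
(Off, Full): Node 1 can switch to LFU (7 → 8). Not NE.
(LRU, LRU): Node 1 can switch to Off (7 → 9). Not NE.
(LRU, LFU): Node 1 can switch to Full (7 → 8). Not NE.
(LRU, ARC): Node 1 can switch to ARC (6 → 7). Not NE.
(LRU, Full): Node 1 can switch to Off (6 → 7). Not NE.
(LFU, LRU): Node 1 can switch to Off (0 → 9). Not NE.
(LFU, LFU): Node 1 can switch to Off (0 → 5). Not NE.
(LFU, ARC): Node 1 can switch to Off (0 → 1). Not NE.
(LFU, Full): Node 1 gets 8, best alternative 7; Node 2 gets 8, best alternative 7. No profitable deviation — NE.
(ARC, LRU): Node 1 can switch to Off (5 → 9). Not NE.
(ARC, LFU): Node 1 can switch to Off (4 → 5). Not NE.
(ARC, ARC): Node 1 gets 7, best alternative 6; Node 2 gets 9, best alternative 7. No profitable deviation — NE.
(Full, LFU): Node 1 gets 8, best alternative 7; Node 2 gets 9, best alternative 6. No profitable deviation — NE.
(The remaining 4 profiles each have a profitable deviation by the same check.)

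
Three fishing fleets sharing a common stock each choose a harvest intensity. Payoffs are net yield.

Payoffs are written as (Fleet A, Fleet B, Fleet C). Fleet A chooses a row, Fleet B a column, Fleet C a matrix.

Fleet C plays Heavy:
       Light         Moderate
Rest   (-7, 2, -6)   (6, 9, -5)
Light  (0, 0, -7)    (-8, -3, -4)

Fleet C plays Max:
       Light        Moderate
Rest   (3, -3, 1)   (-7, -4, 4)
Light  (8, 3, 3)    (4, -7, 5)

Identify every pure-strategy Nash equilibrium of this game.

Pure NE: (Light, Light, Max)

Check each profile: it is a Nash equilibrium iff no player can strictly gain by switching unilaterally.
(Rest, Light, Heavy): Fleet A can switch to Light (-7 → 0). Not NE.
(Rest, Light, Max): Fleet A can switch to Light (3 → 8). Not NE.
(Rest, Moderate, Heavy): Fleet C can switch to Max (-5 → 4). Not NE.
(Rest, Moderate, Max): Fleet A can switch to Light (-7 → 4). Not NE.
(Light, Light, Heavy): Fleet C can switch to Max (-7 → 3). Not NE.
(Light, Light, Max): Fleet A gets 8, best alternative 3; Fleet B gets 3, best alternative -7; Fleet C gets 3, best alternative -7. No profitable deviation — NE.
(Light, Moderate, Heavy): Fleet A can switch to Rest (-8 → 6). Not NE.
(Light, Moderate, Max): Fleet B can switch to Light (-7 → 3). Not NE.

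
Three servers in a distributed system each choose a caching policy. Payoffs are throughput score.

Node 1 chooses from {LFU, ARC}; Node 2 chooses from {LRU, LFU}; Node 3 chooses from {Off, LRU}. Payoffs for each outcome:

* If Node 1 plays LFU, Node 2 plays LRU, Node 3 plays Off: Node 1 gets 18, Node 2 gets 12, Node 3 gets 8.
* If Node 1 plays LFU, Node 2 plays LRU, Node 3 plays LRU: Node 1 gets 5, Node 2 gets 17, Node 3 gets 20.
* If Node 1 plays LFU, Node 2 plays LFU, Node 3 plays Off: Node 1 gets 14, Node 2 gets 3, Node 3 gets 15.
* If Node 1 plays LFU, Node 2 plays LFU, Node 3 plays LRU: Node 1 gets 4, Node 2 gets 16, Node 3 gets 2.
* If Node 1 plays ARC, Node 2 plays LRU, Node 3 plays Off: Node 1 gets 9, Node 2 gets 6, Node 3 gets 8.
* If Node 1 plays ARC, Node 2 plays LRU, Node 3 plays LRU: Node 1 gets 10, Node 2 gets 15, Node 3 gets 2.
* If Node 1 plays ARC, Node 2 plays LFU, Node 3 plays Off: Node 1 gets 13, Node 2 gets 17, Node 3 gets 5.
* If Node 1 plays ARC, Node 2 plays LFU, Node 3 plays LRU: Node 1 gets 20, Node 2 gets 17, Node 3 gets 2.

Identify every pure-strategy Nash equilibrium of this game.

Mark each player's best response to every combination of opponents' strategies; a profile where every player is best-responding is a pure Nash equilibrium.
Node 1 against (LRU, Off): payoffs 18, 9 → best response LFU.
Node 1 against (LRU, LRU): payoffs 5, 10 → best response ARC.
Node 1 against (LFU, Off): payoffs 14, 13 → best response LFU.
Node 1 against (LFU, LRU): payoffs 4, 20 → best response ARC.
Node 2 against (LFU, Off): payoffs 12, 3 → best response LRU.
Node 2 against (LFU, LRU): payoffs 17, 16 → best response LRU.
Node 2 against (ARC, Off): payoffs 6, 17 → best response LFU.
Node 2 against (ARC, LRU): payoffs 15, 17 → best response LFU.
Node 3 against (LFU, LRU): payoffs 8, 20 → best response LRU.
Node 3 against (LFU, LFU): payoffs 15, 2 → best response Off.
Node 3 against (ARC, LRU): payoffs 8, 2 → best response Off.
Node 3 against (ARC, LFU): payoffs 5, 2 → best response Off.
No profile is a mutual best response for all players.

This game has no pure Nash equilibrium.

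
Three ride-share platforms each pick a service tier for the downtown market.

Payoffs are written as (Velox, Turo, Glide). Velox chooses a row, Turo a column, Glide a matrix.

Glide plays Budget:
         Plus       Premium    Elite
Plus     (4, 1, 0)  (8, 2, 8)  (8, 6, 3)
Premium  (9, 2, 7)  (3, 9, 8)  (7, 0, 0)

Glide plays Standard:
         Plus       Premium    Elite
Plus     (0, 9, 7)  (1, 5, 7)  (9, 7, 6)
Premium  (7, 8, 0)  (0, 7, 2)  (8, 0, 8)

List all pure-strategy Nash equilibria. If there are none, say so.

No pure-strategy Nash equilibrium.

For each player, find the best response to each opponent profile; mutual best responses are the pure NE.
Velox against (Plus, Budget): payoffs 4, 9 → best response Premium.
Velox against (Plus, Standard): payoffs 0, 7 → best response Premium.
Velox against (Premium, Budget): payoffs 8, 3 → best response Plus.
Velox against (Premium, Standard): payoffs 1, 0 → best response Plus.
Velox against (Elite, Budget): payoffs 8, 7 → best response Plus.
Velox against (Elite, Standard): payoffs 9, 8 → best response Plus.
Turo against (Plus, Budget): payoffs 1, 2, 6 → best response Elite.
Turo against (Plus, Standard): payoffs 9, 5, 7 → best response Plus.
Turo against (Premium, Budget): payoffs 2, 9, 0 → best response Premium.
Turo against (Premium, Standard): payoffs 8, 7, 0 → best response Plus.
Glide against (Plus, Plus): payoffs 0, 7 → best response Standard.
Glide against (Plus, Premium): payoffs 8, 7 → best response Budget.
Glide against (Plus, Elite): payoffs 3, 6 → best response Standard.
Glide against (Premium, Plus): payoffs 7, 0 → best response Budget.
Glide against (Premium, Premium): payoffs 8, 2 → best response Budget.
Glide against (Premium, Elite): payoffs 0, 8 → best response Standard.
No profile is a mutual best response for all players.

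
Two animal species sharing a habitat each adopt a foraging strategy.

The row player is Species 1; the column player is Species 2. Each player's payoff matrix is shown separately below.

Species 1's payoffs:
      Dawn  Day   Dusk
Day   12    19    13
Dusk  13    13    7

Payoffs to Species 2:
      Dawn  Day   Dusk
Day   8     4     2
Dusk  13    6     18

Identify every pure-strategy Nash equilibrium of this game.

There is no pure-strategy Nash equilibrium.

Species 1 against Dawn: payoffs 12, 13 → best response Dusk.
Species 1 against Day: payoffs 19, 13 → best response Day.
Species 1 against Dusk: payoffs 13, 7 → best response Day.
Species 2 against Day: payoffs 8, 4, 2 → best response Dawn.
Species 2 against Dusk: payoffs 13, 6, 18 → best response Dusk.
No profile is a mutual best response for all players.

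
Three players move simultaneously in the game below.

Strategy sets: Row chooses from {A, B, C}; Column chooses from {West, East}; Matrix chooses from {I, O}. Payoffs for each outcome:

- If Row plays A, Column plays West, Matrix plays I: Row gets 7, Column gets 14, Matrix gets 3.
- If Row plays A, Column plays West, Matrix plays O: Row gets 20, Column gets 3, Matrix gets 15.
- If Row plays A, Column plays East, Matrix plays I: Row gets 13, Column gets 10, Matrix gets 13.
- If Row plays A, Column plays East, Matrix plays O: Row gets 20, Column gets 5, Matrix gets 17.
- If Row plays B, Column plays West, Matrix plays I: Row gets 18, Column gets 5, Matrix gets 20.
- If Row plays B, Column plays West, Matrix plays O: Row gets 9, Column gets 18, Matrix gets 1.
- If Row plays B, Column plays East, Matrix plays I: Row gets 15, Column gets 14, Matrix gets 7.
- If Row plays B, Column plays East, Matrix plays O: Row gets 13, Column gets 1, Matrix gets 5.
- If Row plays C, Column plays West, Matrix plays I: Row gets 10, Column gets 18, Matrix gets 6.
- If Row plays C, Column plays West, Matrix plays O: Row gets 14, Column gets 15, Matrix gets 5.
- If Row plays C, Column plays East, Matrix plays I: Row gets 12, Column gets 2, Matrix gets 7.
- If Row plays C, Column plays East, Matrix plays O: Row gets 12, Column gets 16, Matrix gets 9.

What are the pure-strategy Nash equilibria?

Pure-strategy Nash equilibria: (A, East, O); (B, East, I)

For each player, find the best response to each opponent profile; mutual best responses are the pure NE.
Row against (West, I): payoffs 7, 18, 10 → best response B.
Row against (West, O): payoffs 20, 9, 14 → best response A.
Row against (East, I): payoffs 13, 15, 12 → best response B.
Row against (East, O): payoffs 20, 13, 12 → best response A.
Column against (A, I): payoffs 14, 10 → best response West.
Column against (A, O): payoffs 3, 5 → best response East.
Column against (B, I): payoffs 5, 14 → best response East.
Column against (B, O): payoffs 18, 1 → best response West.
Column against (C, I): payoffs 18, 2 → best response West.
Column against (C, O): payoffs 15, 16 → best response East.
Matrix against (A, West): payoffs 3, 15 → best response O.
Matrix against (A, East): payoffs 13, 17 → best response O.
Matrix against (B, West): payoffs 20, 1 → best response I.
Matrix against (B, East): payoffs 7, 5 → best response I.
Matrix against (C, West): payoffs 6, 5 → best response I.
Matrix against (C, East): payoffs 7, 9 → best response O.
Mutual best responses: (A, East, O); (B, East, I).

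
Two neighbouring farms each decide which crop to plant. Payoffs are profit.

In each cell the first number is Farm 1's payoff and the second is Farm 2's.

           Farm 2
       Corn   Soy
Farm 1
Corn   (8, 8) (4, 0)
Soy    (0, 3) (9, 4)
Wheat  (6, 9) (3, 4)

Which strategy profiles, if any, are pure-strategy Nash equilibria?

Pure-strategy Nash equilibria: (Corn, Corn), (Soy, Soy)

Mark each player's best response to every combination of opponents' strategies; a profile where every player is best-responding is a pure Nash equilibrium.
Farm 1 against Corn: payoffs 8, 0, 6 → best response Corn.
Farm 1 against Soy: payoffs 4, 9, 3 → best response Soy.
Farm 2 against Corn: payoffs 8, 0 → best response Corn.
Farm 2 against Soy: payoffs 3, 4 → best response Soy.
Farm 2 against Wheat: payoffs 9, 4 → best response Corn.
Mutual best responses: (Corn, Corn); (Soy, Soy).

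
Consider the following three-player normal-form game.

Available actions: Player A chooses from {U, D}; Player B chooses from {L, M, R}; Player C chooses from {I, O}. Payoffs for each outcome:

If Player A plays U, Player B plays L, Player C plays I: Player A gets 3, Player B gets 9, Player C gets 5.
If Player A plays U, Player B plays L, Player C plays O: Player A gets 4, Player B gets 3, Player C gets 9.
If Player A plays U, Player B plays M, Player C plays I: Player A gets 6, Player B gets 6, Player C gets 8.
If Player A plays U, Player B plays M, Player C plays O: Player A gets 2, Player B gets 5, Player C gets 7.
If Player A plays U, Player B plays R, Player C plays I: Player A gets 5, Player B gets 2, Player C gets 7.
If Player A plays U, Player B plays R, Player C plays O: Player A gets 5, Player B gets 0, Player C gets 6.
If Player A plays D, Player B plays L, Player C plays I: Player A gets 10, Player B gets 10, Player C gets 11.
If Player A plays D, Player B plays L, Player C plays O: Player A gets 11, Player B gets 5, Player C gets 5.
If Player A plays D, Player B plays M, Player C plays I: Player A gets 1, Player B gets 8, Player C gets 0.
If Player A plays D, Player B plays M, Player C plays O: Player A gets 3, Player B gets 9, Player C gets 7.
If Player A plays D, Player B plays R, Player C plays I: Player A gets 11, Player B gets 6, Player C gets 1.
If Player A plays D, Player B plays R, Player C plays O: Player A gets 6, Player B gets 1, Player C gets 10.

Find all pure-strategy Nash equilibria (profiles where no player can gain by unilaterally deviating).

(D, L, I) and (D, M, O)

Player A against (L, I): payoffs 3, 10 → best response D.
Player A against (L, O): payoffs 4, 11 → best response D.
Player A against (M, I): payoffs 6, 1 → best response U.
Player A against (M, O): payoffs 2, 3 → best response D.
Player A against (R, I): payoffs 5, 11 → best response D.
Player A against (R, O): payoffs 5, 6 → best response D.
Player B against (U, I): payoffs 9, 6, 2 → best response L.
Player B against (U, O): payoffs 3, 5, 0 → best response M.
Player B against (D, I): payoffs 10, 8, 6 → best response L.
Player B against (D, O): payoffs 5, 9, 1 → best response M.
Player C against (U, L): payoffs 5, 9 → best response O.
Player C against (U, M): payoffs 8, 7 → best response I.
Player C against (U, R): payoffs 7, 6 → best response I.
Player C against (D, L): payoffs 11, 5 → best response I.
Player C against (D, M): payoffs 0, 7 → best response O.
Player C against (D, R): payoffs 1, 10 → best response O.
Mutual best responses: (D, L, I); (D, M, O).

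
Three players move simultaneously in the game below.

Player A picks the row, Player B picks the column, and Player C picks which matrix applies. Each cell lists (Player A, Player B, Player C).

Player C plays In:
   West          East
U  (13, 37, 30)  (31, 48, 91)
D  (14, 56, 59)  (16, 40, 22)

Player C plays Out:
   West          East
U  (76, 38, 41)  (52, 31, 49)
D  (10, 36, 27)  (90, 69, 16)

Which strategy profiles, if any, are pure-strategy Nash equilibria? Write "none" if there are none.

(U, West, In): Player A can switch to D (13 → 14). Not NE.
(U, West, Out): Player A gets 76, best alternative 10; Player B gets 38, best alternative 31; Player C gets 41, best alternative 30. No profitable deviation — NE.
(U, East, In): Player A gets 31, best alternative 16; Player B gets 48, best alternative 37; Player C gets 91, best alternative 49. No profitable deviation — NE.
(U, East, Out): Player A can switch to D (52 → 90). Not NE.
(D, West, In): Player A gets 14, best alternative 13; Player B gets 56, best alternative 40; Player C gets 59, best alternative 27. No profitable deviation — NE.
(D, West, Out): Player A can switch to U (10 → 76). Not NE.
(D, East, In): Player A can switch to U (16 → 31). Not NE.
(D, East, Out): Player C can switch to In (16 → 22). Not NE.

Pure-strategy Nash equilibria: (U, West, Out), (U, East, In), (D, West, In)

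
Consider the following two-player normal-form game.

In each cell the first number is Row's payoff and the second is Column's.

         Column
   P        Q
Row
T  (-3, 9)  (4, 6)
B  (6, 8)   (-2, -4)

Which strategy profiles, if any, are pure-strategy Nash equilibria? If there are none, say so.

Row against P: payoffs -3, 6 → best response B.
Row against Q: payoffs 4, -2 → best response T.
Column against T: payoffs 9, 6 → best response P.
Column against B: payoffs 8, -4 → best response P.
Mutual best responses: (B, P).

The unique pure-strategy Nash equilibrium is (B, P).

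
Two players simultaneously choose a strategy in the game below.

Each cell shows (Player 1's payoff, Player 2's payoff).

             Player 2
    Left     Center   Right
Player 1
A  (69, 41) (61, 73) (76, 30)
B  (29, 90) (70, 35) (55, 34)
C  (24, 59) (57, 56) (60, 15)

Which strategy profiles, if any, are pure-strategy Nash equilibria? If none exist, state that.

There is no pure-strategy Nash equilibrium.

(A, Left): Player 2 can switch to Center (41 → 73). Not NE.
(A, Center): Player 1 can switch to B (61 → 70). Not NE.
(A, Right): Player 2 can switch to Left (30 → 41). Not NE.
(B, Left): Player 1 can switch to A (29 → 69). Not NE.
(B, Center): Player 2 can switch to Left (35 → 90). Not NE.
(B, Right): Player 1 can switch to A (55 → 76). Not NE.
(C, Left): Player 1 can switch to A (24 → 69). Not NE.
(C, Center): Player 1 can switch to A (57 → 61). Not NE.
(The remaining 1 profile has a profitable deviation by the same check.)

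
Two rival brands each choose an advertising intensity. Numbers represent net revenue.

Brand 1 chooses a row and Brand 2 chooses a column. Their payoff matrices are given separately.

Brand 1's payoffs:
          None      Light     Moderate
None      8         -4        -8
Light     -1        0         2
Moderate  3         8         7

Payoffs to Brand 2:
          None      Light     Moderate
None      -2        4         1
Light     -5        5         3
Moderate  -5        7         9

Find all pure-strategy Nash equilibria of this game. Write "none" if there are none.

(None, None): Brand 2 can switch to Light (-2 → 4). Not NE.
(None, Light): Brand 1 can switch to Light (-4 → 0). Not NE.
(None, Moderate): Brand 1 can switch to Light (-8 → 2). Not NE.
(Light, None): Brand 1 can switch to None (-1 → 8). Not NE.
(Light, Light): Brand 1 can switch to Moderate (0 → 8). Not NE.
(Light, Moderate): Brand 1 can switch to Moderate (2 → 7). Not NE.
(Moderate, Moderate): Brand 1 gets 7, best alternative 2; Brand 2 gets 9, best alternative 7. No profitable deviation — NE.
(The remaining 2 profiles each have a profitable deviation by the same check.)

(Moderate, Moderate)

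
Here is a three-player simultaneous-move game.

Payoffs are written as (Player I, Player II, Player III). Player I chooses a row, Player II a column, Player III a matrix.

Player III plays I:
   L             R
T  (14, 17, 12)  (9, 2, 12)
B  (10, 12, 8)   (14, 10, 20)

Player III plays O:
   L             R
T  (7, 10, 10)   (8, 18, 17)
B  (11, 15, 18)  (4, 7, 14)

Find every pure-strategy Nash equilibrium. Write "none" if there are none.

The pure Nash equilibria are (T, L, I); (T, R, O); (B, L, O).

(T, L, I): Player I gets 14, best alternative 10; Player II gets 17, best alternative 2; Player III gets 12, best alternative 10. No profitable deviation — NE.
(T, L, O): Player I can switch to B (7 → 11). Not NE.
(T, R, I): Player I can switch to B (9 → 14). Not NE.
(T, R, O): Player I gets 8, best alternative 4; Player II gets 18, best alternative 10; Player III gets 17, best alternative 12. No profitable deviation — NE.
(B, L, I): Player I can switch to T (10 → 14). Not NE.
(B, L, O): Player I gets 11, best alternative 7; Player II gets 15, best alternative 7; Player III gets 18, best alternative 8. No profitable deviation — NE.
(B, R, I): Player II can switch to L (10 → 12). Not NE.
(B, R, O): Player I can switch to T (4 → 8). Not NE.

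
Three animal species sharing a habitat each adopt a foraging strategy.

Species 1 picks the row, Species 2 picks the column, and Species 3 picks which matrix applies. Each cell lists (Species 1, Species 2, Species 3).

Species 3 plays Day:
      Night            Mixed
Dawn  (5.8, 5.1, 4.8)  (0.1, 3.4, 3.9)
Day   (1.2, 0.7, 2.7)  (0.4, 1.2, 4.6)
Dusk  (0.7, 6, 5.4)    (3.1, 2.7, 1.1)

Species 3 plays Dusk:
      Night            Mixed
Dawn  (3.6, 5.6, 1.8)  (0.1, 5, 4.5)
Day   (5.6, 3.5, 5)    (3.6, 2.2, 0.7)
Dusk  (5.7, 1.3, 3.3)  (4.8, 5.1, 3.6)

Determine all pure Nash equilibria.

The pure Nash equilibria are (Dawn, Night, Day), (Dusk, Mixed, Dusk).

For each player, find the best response to each opponent profile; mutual best responses are the pure NE.
Species 1 against (Night, Day): payoffs 5.8, 1.2, 0.7 → best response Dawn.
Species 1 against (Night, Dusk): payoffs 3.6, 5.6, 5.7 → best response Dusk.
Species 1 against (Mixed, Day): payoffs 0.1, 0.4, 3.1 → best response Dusk.
Species 1 against (Mixed, Dusk): payoffs 0.1, 3.6, 4.8 → best response Dusk.
Species 2 against (Dawn, Day): payoffs 5.1, 3.4 → best response Night.
Species 2 against (Dawn, Dusk): payoffs 5.6, 5 → best response Night.
Species 2 against (Day, Day): payoffs 0.7, 1.2 → best response Mixed.
Species 2 against (Day, Dusk): payoffs 3.5, 2.2 → best response Night.
Species 2 against (Dusk, Day): payoffs 6, 2.7 → best response Night.
Species 2 against (Dusk, Dusk): payoffs 1.3, 5.1 → best response Mixed.
Species 3 against (Dawn, Night): payoffs 4.8, 1.8 → best response Day.
Species 3 against (Dawn, Mixed): payoffs 3.9, 4.5 → best response Dusk.
Species 3 against (Day, Night): payoffs 2.7, 5 → best response Dusk.
Species 3 against (Day, Mixed): payoffs 4.6, 0.7 → best response Day.
Species 3 against (Dusk, Night): payoffs 5.4, 3.3 → best response Day.
Species 3 against (Dusk, Mixed): payoffs 1.1, 3.6 → best response Dusk.
Mutual best responses: (Dawn, Night, Day); (Dusk, Mixed, Dusk).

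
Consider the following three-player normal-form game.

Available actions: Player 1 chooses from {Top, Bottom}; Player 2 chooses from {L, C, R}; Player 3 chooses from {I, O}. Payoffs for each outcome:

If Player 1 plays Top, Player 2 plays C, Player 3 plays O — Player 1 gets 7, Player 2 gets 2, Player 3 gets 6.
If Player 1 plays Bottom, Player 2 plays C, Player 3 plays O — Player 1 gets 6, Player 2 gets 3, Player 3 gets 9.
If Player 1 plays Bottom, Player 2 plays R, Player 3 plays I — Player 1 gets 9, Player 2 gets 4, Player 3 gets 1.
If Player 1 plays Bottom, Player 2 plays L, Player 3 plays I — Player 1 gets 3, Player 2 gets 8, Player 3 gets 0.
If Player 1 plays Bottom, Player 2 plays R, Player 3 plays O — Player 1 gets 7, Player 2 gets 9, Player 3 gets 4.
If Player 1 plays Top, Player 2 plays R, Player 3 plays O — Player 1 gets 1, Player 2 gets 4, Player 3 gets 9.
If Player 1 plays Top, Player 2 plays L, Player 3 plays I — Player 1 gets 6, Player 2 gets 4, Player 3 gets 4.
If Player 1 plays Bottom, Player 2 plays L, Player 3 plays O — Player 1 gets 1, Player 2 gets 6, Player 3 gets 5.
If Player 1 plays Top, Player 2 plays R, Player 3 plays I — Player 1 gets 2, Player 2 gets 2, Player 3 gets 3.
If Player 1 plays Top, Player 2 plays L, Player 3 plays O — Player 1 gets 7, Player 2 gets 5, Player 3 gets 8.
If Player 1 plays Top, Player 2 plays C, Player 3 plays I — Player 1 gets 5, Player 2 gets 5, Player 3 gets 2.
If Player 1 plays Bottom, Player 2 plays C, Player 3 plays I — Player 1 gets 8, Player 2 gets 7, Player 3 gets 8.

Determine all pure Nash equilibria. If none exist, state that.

Player 1 against (L, I): payoffs 6, 3 → best response Top.
Player 1 against (L, O): payoffs 7, 1 → best response Top.
Player 1 against (C, I): payoffs 5, 8 → best response Bottom.
Player 1 against (C, O): payoffs 7, 6 → best response Top.
Player 1 against (R, I): payoffs 2, 9 → best response Bottom.
Player 1 against (R, O): payoffs 1, 7 → best response Bottom.
Player 2 against (Top, I): payoffs 4, 5, 2 → best response C.
Player 2 against (Top, O): payoffs 5, 2, 4 → best response L.
Player 2 against (Bottom, I): payoffs 8, 7, 4 → best response L.
Player 2 against (Bottom, O): payoffs 6, 3, 9 → best response R.
Player 3 against (Top, L): payoffs 4, 8 → best response O.
Player 3 against (Top, C): payoffs 2, 6 → best response O.
Player 3 against (Top, R): payoffs 3, 9 → best response O.
Player 3 against (Bottom, L): payoffs 0, 5 → best response O.
Player 3 against (Bottom, C): payoffs 8, 9 → best response O.
Player 3 against (Bottom, R): payoffs 1, 4 → best response O.
Mutual best responses: (Top, L, O); (Bottom, R, O).

Pure-strategy Nash equilibria: (Top, L, O) and (Bottom, R, O)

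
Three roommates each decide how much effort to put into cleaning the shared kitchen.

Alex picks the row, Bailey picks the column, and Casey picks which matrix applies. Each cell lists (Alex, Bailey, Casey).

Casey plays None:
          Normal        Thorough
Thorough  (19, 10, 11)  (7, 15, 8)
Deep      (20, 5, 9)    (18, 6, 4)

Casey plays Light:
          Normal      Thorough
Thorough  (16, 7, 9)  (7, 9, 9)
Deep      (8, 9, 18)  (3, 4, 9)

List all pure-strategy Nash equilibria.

Alex against (Normal, None): payoffs 19, 20 → best response Deep.
Alex against (Normal, Light): payoffs 16, 8 → best response Thorough.
Alex against (Thorough, None): payoffs 7, 18 → best response Deep.
Alex against (Thorough, Light): payoffs 7, 3 → best response Thorough.
Bailey against (Thorough, None): payoffs 10, 15 → best response Thorough.
Bailey against (Thorough, Light): payoffs 7, 9 → best response Thorough.
Bailey against (Deep, None): payoffs 5, 6 → best response Thorough.
Bailey against (Deep, Light): payoffs 9, 4 → best response Normal.
Casey against (Thorough, Normal): payoffs 11, 9 → best response None.
Casey against (Thorough, Thorough): payoffs 8, 9 → best response Light.
Casey against (Deep, Normal): payoffs 9, 18 → best response Light.
Casey against (Deep, Thorough): payoffs 4, 9 → best response Light.
Mutual best responses: (Thorough, Thorough, Light).

(Thorough, Thorough, Light)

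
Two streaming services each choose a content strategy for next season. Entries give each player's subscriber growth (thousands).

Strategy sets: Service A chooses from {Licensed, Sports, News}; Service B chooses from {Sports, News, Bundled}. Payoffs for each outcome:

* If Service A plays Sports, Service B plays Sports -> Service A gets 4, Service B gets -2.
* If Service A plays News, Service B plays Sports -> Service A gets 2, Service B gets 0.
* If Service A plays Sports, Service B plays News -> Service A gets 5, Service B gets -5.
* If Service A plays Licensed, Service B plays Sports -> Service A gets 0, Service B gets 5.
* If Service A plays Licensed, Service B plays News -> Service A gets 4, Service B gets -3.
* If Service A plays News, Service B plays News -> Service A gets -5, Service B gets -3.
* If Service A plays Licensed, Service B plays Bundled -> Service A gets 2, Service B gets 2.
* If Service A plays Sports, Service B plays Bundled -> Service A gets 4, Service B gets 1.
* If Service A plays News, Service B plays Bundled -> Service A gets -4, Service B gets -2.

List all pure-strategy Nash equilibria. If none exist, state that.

Service A against Sports: payoffs 0, 4, 2 → best response Sports.
Service A against News: payoffs 4, 5, -5 → best response Sports.
Service A against Bundled: payoffs 2, 4, -4 → best response Sports.
Service B against Licensed: payoffs 5, -3, 2 → best response Sports.
Service B against Sports: payoffs -2, -5, 1 → best response Bundled.
Service B against News: payoffs 0, -3, -2 → best response Sports.
Mutual best responses: (Sports, Bundled).

Pure NE: (Sports, Bundled)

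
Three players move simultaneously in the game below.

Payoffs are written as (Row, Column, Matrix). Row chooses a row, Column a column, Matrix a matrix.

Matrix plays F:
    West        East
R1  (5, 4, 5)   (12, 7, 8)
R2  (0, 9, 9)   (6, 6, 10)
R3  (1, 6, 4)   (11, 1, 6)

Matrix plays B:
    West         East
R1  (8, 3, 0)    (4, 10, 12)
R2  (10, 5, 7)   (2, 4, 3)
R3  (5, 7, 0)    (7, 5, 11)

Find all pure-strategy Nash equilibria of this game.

There is no pure-strategy Nash equilibrium.

Mark each player's best response to every combination of opponents' strategies; a profile where every player is best-responding is a pure Nash equilibrium.
Row against (West, F): payoffs 5, 0, 1 → best response R1.
Row against (West, B): payoffs 8, 10, 5 → best response R2.
Row against (East, F): payoffs 12, 6, 11 → best response R1.
Row against (East, B): payoffs 4, 2, 7 → best response R3.
Column against (R1, F): payoffs 4, 7 → best response East.
Column against (R1, B): payoffs 3, 10 → best response East.
Column against (R2, F): payoffs 9, 6 → best response West.
Column against (R2, B): payoffs 5, 4 → best response West.
Column against (R3, F): payoffs 6, 1 → best response West.
Column against (R3, B): payoffs 7, 5 → best response West.
Matrix against (R1, West): payoffs 5, 0 → best response F.
Matrix against (R1, East): payoffs 8, 12 → best response B.
Matrix against (R2, West): payoffs 9, 7 → best response F.
Matrix against (R2, East): payoffs 10, 3 → best response F.
Matrix against (R3, West): payoffs 4, 0 → best response F.
Matrix against (R3, East): payoffs 6, 11 → best response B.
No profile is a mutual best response for all players.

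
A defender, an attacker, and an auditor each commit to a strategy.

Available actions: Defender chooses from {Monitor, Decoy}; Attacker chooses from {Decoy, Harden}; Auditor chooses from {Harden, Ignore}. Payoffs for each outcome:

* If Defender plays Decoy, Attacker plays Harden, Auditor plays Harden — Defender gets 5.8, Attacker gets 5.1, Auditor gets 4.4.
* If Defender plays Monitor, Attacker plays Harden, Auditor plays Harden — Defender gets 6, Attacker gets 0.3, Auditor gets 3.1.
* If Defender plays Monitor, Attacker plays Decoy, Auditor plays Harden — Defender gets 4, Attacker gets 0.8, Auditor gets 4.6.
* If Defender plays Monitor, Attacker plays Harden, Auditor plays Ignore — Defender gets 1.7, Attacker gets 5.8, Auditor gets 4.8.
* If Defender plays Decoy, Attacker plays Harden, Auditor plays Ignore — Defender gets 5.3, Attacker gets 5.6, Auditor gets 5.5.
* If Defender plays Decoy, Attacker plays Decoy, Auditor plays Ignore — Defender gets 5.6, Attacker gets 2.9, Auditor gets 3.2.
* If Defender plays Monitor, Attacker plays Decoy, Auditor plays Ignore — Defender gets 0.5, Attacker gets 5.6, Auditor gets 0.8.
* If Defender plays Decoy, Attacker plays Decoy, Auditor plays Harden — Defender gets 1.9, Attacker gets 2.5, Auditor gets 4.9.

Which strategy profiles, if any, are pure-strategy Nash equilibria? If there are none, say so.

For each player, find the best response to each opponent profile; mutual best responses are the pure NE.
Defender against (Decoy, Harden): payoffs 4, 1.9 → best response Monitor.
Defender against (Decoy, Ignore): payoffs 0.5, 5.6 → best response Decoy.
Defender against (Harden, Harden): payoffs 6, 5.8 → best response Monitor.
Defender against (Harden, Ignore): payoffs 1.7, 5.3 → best response Decoy.
Attacker against (Monitor, Harden): payoffs 0.8, 0.3 → best response Decoy.
Attacker against (Monitor, Ignore): payoffs 5.6, 5.8 → best response Harden.
Attacker against (Decoy, Harden): payoffs 2.5, 5.1 → best response Harden.
Attacker against (Decoy, Ignore): payoffs 2.9, 5.6 → best response Harden.
Auditor against (Monitor, Decoy): payoffs 4.6, 0.8 → best response Harden.
Auditor against (Monitor, Harden): payoffs 3.1, 4.8 → best response Ignore.
Auditor against (Decoy, Decoy): payoffs 4.9, 3.2 → best response Harden.
Auditor against (Decoy, Harden): payoffs 4.4, 5.5 → best response Ignore.
Mutual best responses: (Monitor, Decoy, Harden); (Decoy, Harden, Ignore).

The pure Nash equilibria are (Monitor, Decoy, Harden), (Decoy, Harden, Ignore).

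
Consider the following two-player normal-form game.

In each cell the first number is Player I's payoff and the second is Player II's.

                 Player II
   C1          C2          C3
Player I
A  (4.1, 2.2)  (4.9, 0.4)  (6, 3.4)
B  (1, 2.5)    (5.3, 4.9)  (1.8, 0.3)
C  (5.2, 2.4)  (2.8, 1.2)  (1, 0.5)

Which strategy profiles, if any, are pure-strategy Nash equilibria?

(A, C1): Player I can switch to C (4.1 → 5.2). Not NE.
(A, C2): Player I can switch to B (4.9 → 5.3). Not NE.
(A, C3): Player I gets 6, best alternative 1.8; Player II gets 3.4, best alternative 2.2. No profitable deviation — NE.
(B, C1): Player I can switch to A (1 → 4.1). Not NE.
(B, C2): Player I gets 5.3, best alternative 4.9; Player II gets 4.9, best alternative 2.5. No profitable deviation — NE.
(B, C3): Player I can switch to A (1.8 → 6). Not NE.
(C, C1): Player I gets 5.2, best alternative 4.1; Player II gets 2.4, best alternative 1.2. No profitable deviation — NE.
(C, C2): Player I can switch to A (2.8 → 4.9). Not NE.
(C, C3): Player I can switch to A (1 → 6). Not NE.

Pure-strategy Nash equilibria: (A, C3) and (B, C2) and (C, C1)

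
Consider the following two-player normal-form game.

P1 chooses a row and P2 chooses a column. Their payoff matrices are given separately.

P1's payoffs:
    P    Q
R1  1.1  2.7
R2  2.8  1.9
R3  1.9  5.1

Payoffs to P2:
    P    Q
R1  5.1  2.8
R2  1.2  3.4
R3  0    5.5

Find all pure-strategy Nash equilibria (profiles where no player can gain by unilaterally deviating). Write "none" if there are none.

For each player, find the best response to each opponent profile; mutual best responses are the pure NE.
P1 against P: payoffs 1.1, 2.8, 1.9 → best response R2.
P1 against Q: payoffs 2.7, 1.9, 5.1 → best response R3.
P2 against R1: payoffs 5.1, 2.8 → best response P.
P2 against R2: payoffs 1.2, 3.4 → best response Q.
P2 against R3: payoffs 0, 5.5 → best response Q.
Mutual best responses: (R3, Q).

(R3, Q)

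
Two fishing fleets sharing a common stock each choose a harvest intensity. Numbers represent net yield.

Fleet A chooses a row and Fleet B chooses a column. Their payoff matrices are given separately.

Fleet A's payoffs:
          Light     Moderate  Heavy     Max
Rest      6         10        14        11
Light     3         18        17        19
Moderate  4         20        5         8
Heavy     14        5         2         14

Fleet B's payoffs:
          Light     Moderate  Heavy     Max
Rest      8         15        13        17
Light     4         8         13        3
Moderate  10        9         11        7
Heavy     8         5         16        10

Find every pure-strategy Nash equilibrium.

(Light, Heavy)

For each strategy profile, look for a profitable unilateral deviation.
(Rest, Light): Fleet A can switch to Heavy (6 → 14). Not NE.
(Rest, Moderate): Fleet A can switch to Light (10 → 18). Not NE.
(Rest, Heavy): Fleet A can switch to Light (14 → 17). Not NE.
(Rest, Max): Fleet A can switch to Light (11 → 19). Not NE.
(Light, Light): Fleet A can switch to Rest (3 → 6). Not NE.
(Light, Moderate): Fleet A can switch to Moderate (18 → 20). Not NE.
(Light, Heavy): Fleet A gets 17, best alternative 14; Fleet B gets 13, best alternative 8. No profitable deviation — NE.
(Light, Max): Fleet B can switch to Light (3 → 4). Not NE.
(Moderate, Light): Fleet A can switch to Rest (4 → 6). Not NE.
(Moderate, Moderate): Fleet B can switch to Light (9 → 10). Not NE.
(Moderate, Heavy): Fleet A can switch to Rest (5 → 14). Not NE.
(Moderate, Max): Fleet A can switch to Rest (8 → 11). Not NE.
(Heavy, Light): Fleet B can switch to Heavy (8 → 16). Not NE.
(The remaining 3 profiles each have a profitable deviation by the same check.)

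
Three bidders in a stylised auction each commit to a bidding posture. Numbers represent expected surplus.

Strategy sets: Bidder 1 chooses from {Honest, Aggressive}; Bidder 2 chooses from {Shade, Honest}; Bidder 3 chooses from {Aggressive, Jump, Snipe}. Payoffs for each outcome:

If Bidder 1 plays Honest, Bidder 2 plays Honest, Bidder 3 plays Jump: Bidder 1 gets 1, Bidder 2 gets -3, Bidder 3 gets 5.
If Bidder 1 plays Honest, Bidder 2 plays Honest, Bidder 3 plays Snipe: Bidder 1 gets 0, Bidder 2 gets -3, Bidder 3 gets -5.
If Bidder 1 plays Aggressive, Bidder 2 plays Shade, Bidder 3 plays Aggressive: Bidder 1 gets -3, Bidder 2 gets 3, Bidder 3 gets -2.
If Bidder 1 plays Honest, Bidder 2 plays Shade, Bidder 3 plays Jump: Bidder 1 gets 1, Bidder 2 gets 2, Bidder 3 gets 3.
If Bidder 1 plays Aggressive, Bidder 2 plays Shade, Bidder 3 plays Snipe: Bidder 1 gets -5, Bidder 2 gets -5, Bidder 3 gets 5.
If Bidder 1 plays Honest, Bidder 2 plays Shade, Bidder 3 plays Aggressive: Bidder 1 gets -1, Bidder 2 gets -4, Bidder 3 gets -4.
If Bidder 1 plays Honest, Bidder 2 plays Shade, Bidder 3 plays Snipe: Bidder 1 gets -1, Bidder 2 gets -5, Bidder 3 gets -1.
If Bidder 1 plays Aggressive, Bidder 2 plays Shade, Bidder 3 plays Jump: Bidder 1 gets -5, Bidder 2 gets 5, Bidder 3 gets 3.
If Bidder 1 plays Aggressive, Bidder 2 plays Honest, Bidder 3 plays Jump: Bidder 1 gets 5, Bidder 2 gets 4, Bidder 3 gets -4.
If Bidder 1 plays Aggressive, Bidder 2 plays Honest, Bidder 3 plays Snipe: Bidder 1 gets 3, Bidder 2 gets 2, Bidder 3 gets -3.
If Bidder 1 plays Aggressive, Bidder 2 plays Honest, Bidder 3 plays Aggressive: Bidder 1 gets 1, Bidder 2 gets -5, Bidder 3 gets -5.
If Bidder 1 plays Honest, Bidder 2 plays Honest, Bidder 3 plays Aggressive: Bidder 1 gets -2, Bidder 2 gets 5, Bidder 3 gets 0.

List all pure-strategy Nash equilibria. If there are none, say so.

For each player, find the best response to each opponent profile; mutual best responses are the pure NE.
Bidder 1 against (Shade, Aggressive): payoffs -1, -3 → best response Honest.
Bidder 1 against (Shade, Jump): payoffs 1, -5 → best response Honest.
Bidder 1 against (Shade, Snipe): payoffs -1, -5 → best response Honest.
Bidder 1 against (Honest, Aggressive): payoffs -2, 1 → best response Aggressive.
Bidder 1 against (Honest, Jump): payoffs 1, 5 → best response Aggressive.
Bidder 1 against (Honest, Snipe): payoffs 0, 3 → best response Aggressive.
Bidder 2 against (Honest, Aggressive): payoffs -4, 5 → best response Honest.
Bidder 2 against (Honest, Jump): payoffs 2, -3 → best response Shade.
Bidder 2 against (Honest, Snipe): payoffs -5, -3 → best response Honest.
Bidder 2 against (Aggressive, Aggressive): payoffs 3, -5 → best response Shade.
Bidder 2 against (Aggressive, Jump): payoffs 5, 4 → best response Shade.
Bidder 2 against (Aggressive, Snipe): payoffs -5, 2 → best response Honest.
Bidder 3 against (Honest, Shade): payoffs -4, 3, -1 → best response Jump.
Bidder 3 against (Honest, Honest): payoffs 0, 5, -5 → best response Jump.
Bidder 3 against (Aggressive, Shade): payoffs -2, 3, 5 → best response Snipe.
Bidder 3 against (Aggressive, Honest): payoffs -5, -4, -3 → best response Snipe.
Mutual best responses: (Honest, Shade, Jump); (Aggressive, Honest, Snipe).

Pure-strategy Nash equilibria: (Honest, Shade, Jump) and (Aggressive, Honest, Snipe)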